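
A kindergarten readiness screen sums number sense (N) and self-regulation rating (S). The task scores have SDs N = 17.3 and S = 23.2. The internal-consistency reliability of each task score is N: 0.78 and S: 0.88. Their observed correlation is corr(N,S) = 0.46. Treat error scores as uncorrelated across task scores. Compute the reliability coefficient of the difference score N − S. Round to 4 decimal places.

0.7215

Var(N−S) = 17.3² + 23.2² − 2·17.3·23.2·0.46 = 837.53 − 369.251 = 468.279.
Because errors are independent across components, Cov(Tᵢ,Tⱼ) = Cov(Xᵢ,Xⱼ); the off-diagonal part of the true-score variance is the same as above.
True-score variance = [17.3²·0.78 + 23.2²·0.88] − 369.251 = 707.097 − 369.251 = 337.846.
Reliability = 337.846 / 468.279 = 0.7215.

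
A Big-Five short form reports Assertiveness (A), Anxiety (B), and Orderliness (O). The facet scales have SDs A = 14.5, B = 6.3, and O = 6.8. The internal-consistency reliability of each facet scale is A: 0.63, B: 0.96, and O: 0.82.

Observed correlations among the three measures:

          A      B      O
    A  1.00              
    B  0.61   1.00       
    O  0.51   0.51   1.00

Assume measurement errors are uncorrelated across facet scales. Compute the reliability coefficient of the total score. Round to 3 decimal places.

Var(A+B+O) = 14.5² + 6.3² + 6.8² + 2·[14.5·6.3·0.61 + 14.5·6.8·0.51 + 6.3·6.8·0.51] = 296.18 + 255.716 = 551.896.
Under uncorrelated errors the observed covariances equal the true-score covariances, so only the own-variance terms attenuate.
True-score variance = [14.5²·0.63 + 6.3²·0.96 + 6.8²·0.82] + 255.716 = 208.477 + 255.716 = 464.192.
Reliability = 464.192 / 551.896 = 0.841.

0.841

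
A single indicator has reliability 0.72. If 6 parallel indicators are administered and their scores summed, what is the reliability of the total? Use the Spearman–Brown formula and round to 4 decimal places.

ρ_k = kρ / (1 + (k−1)ρ) = 6·0.72 / (1 + 5·0.72) = 4.320 / 4.600 = 0.9391.

0.9391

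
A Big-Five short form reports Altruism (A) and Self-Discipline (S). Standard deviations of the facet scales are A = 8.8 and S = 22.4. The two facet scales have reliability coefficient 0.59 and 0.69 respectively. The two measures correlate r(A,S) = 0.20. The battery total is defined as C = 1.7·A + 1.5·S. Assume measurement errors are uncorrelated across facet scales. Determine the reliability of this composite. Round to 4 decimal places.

Var(C) = 1.7²·8.8² + 1.5²·22.4² + 2·[2.55·8.8·22.4·0.20] = 1352.76 + 201.062 = 1553.82.
Under uncorrelated errors the observed covariances equal the true-score covariances, so only the own-variance terms attenuate.
True-score variance = [1.7²·8.8²·0.59 + 1.5²·22.4²·0.69] + 201.062 = 911.025 + 201.062 = 1112.09.
Reliability = 1112.09 / 1553.82 = 0.7157.

0.7157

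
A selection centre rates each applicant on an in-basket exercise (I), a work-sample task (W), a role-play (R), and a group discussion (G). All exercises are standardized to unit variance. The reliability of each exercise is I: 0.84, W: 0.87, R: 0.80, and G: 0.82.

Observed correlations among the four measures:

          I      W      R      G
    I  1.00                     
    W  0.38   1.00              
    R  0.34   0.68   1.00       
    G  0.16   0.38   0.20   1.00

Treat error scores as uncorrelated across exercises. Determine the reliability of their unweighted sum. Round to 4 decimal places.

0.9191

Var(I+W+R+G) = 4 + 2·[0.38 + 0.34 + 0.16 + 0.68 + 0.38 + 0.20] = 4 + 4.28 = 8.28.
With uncorrelated errors the cross-covariances are all true-score covariance, so they carry over unchanged; only the diagonal terms shrink to ρᵢσᵢ².
True-score variance = [0.84 + 0.87 + 0.80 + 0.82] + 4.28 = 3.33 + 4.28 = 7.61.
Reliability = 7.61 / 8.28 = 0.9191.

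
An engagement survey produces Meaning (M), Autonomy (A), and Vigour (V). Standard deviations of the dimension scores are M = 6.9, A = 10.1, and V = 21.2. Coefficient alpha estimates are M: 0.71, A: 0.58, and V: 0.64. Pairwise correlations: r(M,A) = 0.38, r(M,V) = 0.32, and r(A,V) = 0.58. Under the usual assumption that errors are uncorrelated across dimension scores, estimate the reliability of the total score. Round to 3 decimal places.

0.780

Var(M+A+V) = 6.9² + 10.1² + 21.2² + 2·[6.9·10.1·0.38 + 6.9·21.2·0.32 + 10.1·21.2·0.58] = 599.06 + 394.963 = 994.023.
With uncorrelated errors the cross-covariances are all true-score covariance, so they carry over unchanged; only the diagonal terms shrink to ρᵢσᵢ².
True-score variance = [6.9²·0.71 + 10.1²·0.58 + 21.2²·0.64] + 394.963 = 380.611 + 394.963 = 775.573.
Reliability = 775.573 / 994.023 = 0.780.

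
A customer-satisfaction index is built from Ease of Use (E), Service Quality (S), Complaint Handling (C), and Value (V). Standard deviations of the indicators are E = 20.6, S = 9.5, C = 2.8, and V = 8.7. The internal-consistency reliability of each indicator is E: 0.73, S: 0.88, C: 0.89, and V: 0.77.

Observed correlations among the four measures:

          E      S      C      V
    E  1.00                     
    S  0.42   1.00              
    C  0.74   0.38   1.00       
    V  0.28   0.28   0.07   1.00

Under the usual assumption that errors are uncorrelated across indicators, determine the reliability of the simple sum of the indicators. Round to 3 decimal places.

0.859

Var(E+S+C+V) = 20.6² + 9.5² + 2.8² + 8.7² + 2·[20.6·9.5·0.42 + 20.6·2.8·0.74 + 20.6·8.7·0.28 + 9.5·2.8·0.38 + 9.5·8.7·0.28 + 2.8·8.7·0.07] = 598.14 + 420.028 = 1018.17.
With uncorrelated errors the cross-covariances are all true-score covariance, so they carry over unchanged; only the diagonal terms shrink to ρᵢσᵢ².
True-score variance = [20.6²·0.73 + 9.5²·0.88 + 2.8²·0.89 + 8.7²·0.77] + 420.028 = 454.462 + 420.028 = 874.49.
Reliability = 874.49 / 1018.17 = 0.859.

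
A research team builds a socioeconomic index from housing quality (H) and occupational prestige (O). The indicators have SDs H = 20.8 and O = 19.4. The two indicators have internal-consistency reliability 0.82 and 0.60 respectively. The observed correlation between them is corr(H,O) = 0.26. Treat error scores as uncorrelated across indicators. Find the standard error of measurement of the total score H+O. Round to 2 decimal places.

15.11

Var(total) = 809 + 209.83 = 1018.83.
True-score variance = 580.581 + 209.83 = 790.411, so reliability = 0.7758.
Error variance = 1018.83 − 790.411 = 228.419; SEM = √228.419 = 15.11.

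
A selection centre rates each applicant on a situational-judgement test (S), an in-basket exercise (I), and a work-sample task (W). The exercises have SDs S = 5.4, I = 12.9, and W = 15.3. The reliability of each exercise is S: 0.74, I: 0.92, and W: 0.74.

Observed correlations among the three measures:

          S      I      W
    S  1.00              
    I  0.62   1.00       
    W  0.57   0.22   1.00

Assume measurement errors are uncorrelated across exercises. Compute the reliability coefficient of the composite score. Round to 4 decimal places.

Var(S+I+W) = 5.4² + 12.9² + 15.3² + 2·[5.4·12.9·0.62 + 5.4·15.3·0.57 + 12.9·15.3·0.22] = 429.66 + 267.408 = 697.068.
With uncorrelated errors the cross-covariances are all true-score covariance, so they carry over unchanged; only the diagonal terms shrink to ρᵢσᵢ².
True-score variance = [5.4²·0.74 + 12.9²·0.92 + 15.3²·0.74] + 267.408 = 347.902 + 267.408 = 615.31.
Reliability = 615.31 / 697.068 = 0.8827.

0.8827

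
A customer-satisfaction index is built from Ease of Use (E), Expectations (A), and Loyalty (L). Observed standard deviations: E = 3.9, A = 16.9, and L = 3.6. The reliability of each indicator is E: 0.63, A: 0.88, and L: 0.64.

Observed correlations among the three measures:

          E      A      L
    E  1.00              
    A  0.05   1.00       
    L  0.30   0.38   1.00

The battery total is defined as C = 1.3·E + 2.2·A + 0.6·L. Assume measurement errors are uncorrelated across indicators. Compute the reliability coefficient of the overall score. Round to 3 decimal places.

Var(C) = 1.3²·3.9² + 2.2²·16.9² + 0.6²·3.6² + 2·[2.86·3.9·16.9·0.05 + 0.78·3.9·3.6·0.30 + 1.32·16.9·3.6·0.38] = 1412.72 + 86.4557 = 1499.18.
Under uncorrelated errors the observed covariances equal the true-score covariances, so only the own-variance terms attenuate.
True-score variance = [1.3²·3.9²·0.63 + 2.2²·16.9²·0.88 + 0.6²·3.6²·0.64] + 86.4557 = 1235.65 + 86.4557 = 1322.11.
Reliability = 1322.11 / 1499.18 = 0.882.

0.882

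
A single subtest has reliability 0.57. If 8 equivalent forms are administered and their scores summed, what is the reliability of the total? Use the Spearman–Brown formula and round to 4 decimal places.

ρ_k = kρ / (1 + (k−1)ρ) = 8·0.57 / (1 + 7·0.57) = 4.560 / 4.990 = 0.9138.

0.9138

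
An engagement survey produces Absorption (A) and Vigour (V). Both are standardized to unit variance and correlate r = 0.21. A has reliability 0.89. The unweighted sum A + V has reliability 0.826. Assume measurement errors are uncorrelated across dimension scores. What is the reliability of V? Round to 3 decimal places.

Var(A+V) = 2 + 2·0.21 = 2.420.
True-score variance = ρ_A + ρ_V + 2·0.21, so 0.826 = (0.89 + ρ_V + 0.42) / 2.420.
ρ_V = 0.826·2.420 − 0.89 − 0.42 = 0.689.

0.689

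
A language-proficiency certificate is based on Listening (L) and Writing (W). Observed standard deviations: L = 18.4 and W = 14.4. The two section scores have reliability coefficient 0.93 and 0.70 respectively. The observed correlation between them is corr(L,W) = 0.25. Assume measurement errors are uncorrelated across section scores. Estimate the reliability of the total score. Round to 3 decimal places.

Var(L+W) = 18.4² + 14.4² + 2·[18.4·14.4·0.25] = 545.92 + 132.48 = 678.4.
With uncorrelated errors the cross-covariances are all true-score covariance, so they carry over unchanged; only the diagonal terms shrink to ρᵢσᵢ².
True-score variance = [18.4²·0.93 + 14.4²·0.70] + 132.48 = 460.013 + 132.48 = 592.493.
Reliability = 592.493 / 678.4 = 0.873.

0.873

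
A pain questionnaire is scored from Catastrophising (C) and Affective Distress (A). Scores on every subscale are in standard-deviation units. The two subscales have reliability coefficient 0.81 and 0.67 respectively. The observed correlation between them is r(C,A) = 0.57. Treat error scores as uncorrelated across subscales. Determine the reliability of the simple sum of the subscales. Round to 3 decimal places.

Var(C+A) = 2 + 2·[0.57] = 2 + 1.14 = 3.14.
Under uncorrelated errors the observed covariances equal the true-score covariances, so only the own-variance terms attenuate.
True-score variance = [0.81 + 0.67] + 1.14 = 1.48 + 1.14 = 2.62.
Reliability = 2.62 / 3.14 = 0.834.

0.834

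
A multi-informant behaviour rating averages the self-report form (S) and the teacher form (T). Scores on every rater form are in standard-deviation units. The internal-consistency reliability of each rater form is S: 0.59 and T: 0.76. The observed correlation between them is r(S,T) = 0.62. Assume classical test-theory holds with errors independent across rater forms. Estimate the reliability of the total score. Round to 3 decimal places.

0.799

Var(S+T) = 2 + 2·[0.62] = 2 + 1.24 = 3.24.
Because errors are independent across components, Cov(Tᵢ,Tⱼ) = Cov(Xᵢ,Xⱼ); the off-diagonal part of the true-score variance is the same as above.
True-score variance = [0.59 + 0.76] + 1.24 = 1.35 + 1.24 = 2.59.
Reliability = 2.59 / 3.24 = 0.799.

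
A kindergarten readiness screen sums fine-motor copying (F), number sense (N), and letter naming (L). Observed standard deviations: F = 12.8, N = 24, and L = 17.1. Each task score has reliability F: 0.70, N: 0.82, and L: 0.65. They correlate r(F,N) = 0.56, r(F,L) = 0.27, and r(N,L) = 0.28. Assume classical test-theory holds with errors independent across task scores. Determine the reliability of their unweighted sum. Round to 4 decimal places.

Var(F+N+L) = 12.8² + 24² + 17.1² + 2·[12.8·24·0.56 + 12.8·17.1·0.27 + 24·17.1·0.28] = 1032.25 + 692.083 = 1724.33.
With uncorrelated errors the cross-covariances are all true-score covariance, so they carry over unchanged; only the diagonal terms shrink to ρᵢσᵢ².
True-score variance = [12.8²·0.70 + 24²·0.82 + 17.1²·0.65] + 692.083 = 777.075 + 692.083 = 1469.16.
Reliability = 1469.16 / 1724.33 = 0.8520.

0.8520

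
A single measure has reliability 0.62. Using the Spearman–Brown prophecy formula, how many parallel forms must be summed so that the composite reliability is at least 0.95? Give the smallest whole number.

12

k ≥ ρ*(1−ρ₁)/(ρ₁(1−ρ*)) = 0.95·0.38 / (0.62·0.05) = 11.645.
Smallest integer k = 12.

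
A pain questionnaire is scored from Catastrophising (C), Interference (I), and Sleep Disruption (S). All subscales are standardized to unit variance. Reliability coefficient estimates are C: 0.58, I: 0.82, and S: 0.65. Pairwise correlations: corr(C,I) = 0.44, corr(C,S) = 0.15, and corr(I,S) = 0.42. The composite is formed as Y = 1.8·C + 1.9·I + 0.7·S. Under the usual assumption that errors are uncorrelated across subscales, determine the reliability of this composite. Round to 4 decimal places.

Var(Y) = 1.8² + 1.9² + 0.7² + 2·[3.42·0.44 + 1.26·0.15 + 1.33·0.42] = 7.34 + 4.5048 = 11.8448.
Because errors are independent across components, Cov(Tᵢ,Tⱼ) = Cov(Xᵢ,Xⱼ); the off-diagonal part of the true-score variance is the same as above.
True-score variance = [1.8²·0.58 + 1.9²·0.82 + 0.7²·0.65] + 4.5048 = 5.1579 + 4.5048 = 9.6627.
Reliability = 9.6627 / 11.8448 = 0.8158.

0.8158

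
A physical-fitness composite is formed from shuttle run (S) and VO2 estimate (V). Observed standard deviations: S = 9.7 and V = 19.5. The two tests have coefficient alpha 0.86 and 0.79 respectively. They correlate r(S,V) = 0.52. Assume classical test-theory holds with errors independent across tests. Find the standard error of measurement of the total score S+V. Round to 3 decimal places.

9.645

Var(total) = 474.34 + 196.716 = 671.056.
True-score variance = 381.315 + 196.716 = 578.031, so reliability = 0.8614.
Error variance = 671.056 − 578.031 = 93.0251; SEM = √93.0251 = 9.645.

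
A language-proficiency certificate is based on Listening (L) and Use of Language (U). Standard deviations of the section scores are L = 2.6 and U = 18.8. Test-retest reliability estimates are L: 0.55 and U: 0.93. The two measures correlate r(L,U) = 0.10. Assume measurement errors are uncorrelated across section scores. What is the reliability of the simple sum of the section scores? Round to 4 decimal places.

Var(L+U) = 2.6² + 18.8² + 2·[2.6·18.8·0.10] = 360.2 + 9.776 = 369.976.
Because errors are independent across components, Cov(Tᵢ,Tⱼ) = Cov(Xᵢ,Xⱼ); the off-diagonal part of the true-score variance is the same as above.
True-score variance = [2.6²·0.55 + 18.8²·0.93] + 9.776 = 332.417 + 9.776 = 342.193.
Reliability = 342.193 / 369.976 = 0.9249.

0.9249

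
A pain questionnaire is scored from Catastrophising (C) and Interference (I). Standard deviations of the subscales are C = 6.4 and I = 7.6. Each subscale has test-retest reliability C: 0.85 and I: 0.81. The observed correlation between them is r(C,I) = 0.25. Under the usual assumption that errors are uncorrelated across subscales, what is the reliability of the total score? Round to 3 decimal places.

0.861

Var(C+I) = 6.4² + 7.6² + 2·[6.4·7.6·0.25] = 98.72 + 24.32 = 123.04.
With uncorrelated errors the cross-covariances are all true-score covariance, so they carry over unchanged; only the diagonal terms shrink to ρᵢσᵢ².
True-score variance = [6.4²·0.85 + 7.6²·0.81] + 24.32 = 81.6016 + 24.32 = 105.922.
Reliability = 105.922 / 123.04 = 0.861.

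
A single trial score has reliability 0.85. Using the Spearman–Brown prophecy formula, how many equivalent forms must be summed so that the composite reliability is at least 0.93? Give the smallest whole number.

3

k ≥ ρ*(1−ρ₁)/(ρ₁(1−ρ*)) = 0.93·0.15 / (0.85·0.07) = 2.345.
Smallest integer k = 3.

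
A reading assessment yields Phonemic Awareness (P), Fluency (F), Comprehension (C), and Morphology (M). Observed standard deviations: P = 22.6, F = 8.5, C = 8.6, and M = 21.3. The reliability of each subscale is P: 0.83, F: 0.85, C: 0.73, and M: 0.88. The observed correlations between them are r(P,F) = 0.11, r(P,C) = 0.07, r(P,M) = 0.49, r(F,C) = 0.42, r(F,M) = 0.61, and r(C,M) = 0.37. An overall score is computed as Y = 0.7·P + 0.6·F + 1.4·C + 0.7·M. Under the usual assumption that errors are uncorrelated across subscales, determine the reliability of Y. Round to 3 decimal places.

Var(Y) = 0.7²·22.6² + 0.6²·8.5² + 1.4²·8.6² + 0.7²·21.3² + 2·[0.42·22.6·8.5·0.11 + 0.98·22.6·8.6·0.07 + 0.49·22.6·21.3·0.49 + 0.84·8.5·8.6·0.42 + 0.42·8.5·21.3·0.61 + 0.98·8.6·21.3·0.37] = 643.552 + 552.766 = 1196.32.
Because errors are independent across components, Cov(Tᵢ,Tⱼ) = Cov(Xᵢ,Xⱼ); the off-diagonal part of the true-score variance is the same as above.
True-score variance = [0.7²·22.6²·0.83 + 0.6²·8.5²·0.85 + 1.4²·8.6²·0.73 + 0.7²·21.3²·0.88] + 552.766 = 531.288 + 552.766 = 1084.05.
Reliability = 1084.05 / 1196.32 = 0.906.

0.906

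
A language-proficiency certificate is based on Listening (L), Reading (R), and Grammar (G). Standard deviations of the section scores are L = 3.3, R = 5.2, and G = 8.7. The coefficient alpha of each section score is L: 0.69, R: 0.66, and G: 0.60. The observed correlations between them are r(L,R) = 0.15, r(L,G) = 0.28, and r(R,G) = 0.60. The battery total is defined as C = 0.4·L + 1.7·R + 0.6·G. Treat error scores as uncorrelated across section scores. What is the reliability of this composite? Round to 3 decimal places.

Var(C) = 0.4²·3.3² + 1.7²·5.2² + 0.6²·8.7² + 2·[0.68·3.3·5.2·0.15 + 0.24·3.3·8.7·0.28 + 1.02·5.2·8.7·0.60] = 107.136 + 62.733 = 169.869.
With uncorrelated errors the cross-covariances are all true-score covariance, so they carry over unchanged; only the diagonal terms shrink to ρᵢσᵢ².
True-score variance = [0.4²·3.3²·0.69 + 1.7²·5.2²·0.66 + 0.6²·8.7²·0.60] + 62.733 = 69.1274 + 62.733 = 131.86.
Reliability = 131.86 / 169.869 = 0.776.

0.776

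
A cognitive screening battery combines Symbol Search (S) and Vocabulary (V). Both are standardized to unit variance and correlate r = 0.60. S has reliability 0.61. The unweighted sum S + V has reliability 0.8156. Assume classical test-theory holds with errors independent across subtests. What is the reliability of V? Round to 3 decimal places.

Var(S+V) = 2 + 2·0.60 = 3.200.
True-score variance = ρ_S + ρ_V + 2·0.60, so 0.8156 = (0.61 + ρ_V + 1.20) / 3.200.
ρ_V = 0.8156·3.200 − 0.61 − 1.20 = 0.800.

0.800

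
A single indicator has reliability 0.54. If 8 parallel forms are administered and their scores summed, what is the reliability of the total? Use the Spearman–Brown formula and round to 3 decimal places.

0.904

ρ_k = kρ / (1 + (k−1)ρ) = 8·0.54 / (1 + 7·0.54) = 4.320 / 4.780 = 0.904.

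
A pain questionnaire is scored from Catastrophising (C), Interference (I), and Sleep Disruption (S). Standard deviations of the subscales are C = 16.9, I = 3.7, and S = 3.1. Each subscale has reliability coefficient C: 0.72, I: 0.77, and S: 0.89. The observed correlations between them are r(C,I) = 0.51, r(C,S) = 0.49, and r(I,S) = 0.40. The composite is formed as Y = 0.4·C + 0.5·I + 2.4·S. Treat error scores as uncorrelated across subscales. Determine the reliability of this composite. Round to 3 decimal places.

0.889

Var(Y) = 0.4²·16.9² + 0.5²·3.7² + 2.4²·3.1² + 2·[0.2·16.9·3.7·0.51 + 0.96·16.9·3.1·0.49 + 1.2·3.7·3.1·0.40] = 104.474 + 73.0558 = 177.53.
Under uncorrelated errors the observed covariances equal the true-score covariances, so only the own-variance terms attenuate.
True-score variance = [0.4²·16.9²·0.72 + 0.5²·3.7²·0.77 + 2.4²·3.1²·0.89] + 73.0558 = 84.8023 + 73.0558 = 157.858.
Reliability = 157.858 / 177.53 = 0.889.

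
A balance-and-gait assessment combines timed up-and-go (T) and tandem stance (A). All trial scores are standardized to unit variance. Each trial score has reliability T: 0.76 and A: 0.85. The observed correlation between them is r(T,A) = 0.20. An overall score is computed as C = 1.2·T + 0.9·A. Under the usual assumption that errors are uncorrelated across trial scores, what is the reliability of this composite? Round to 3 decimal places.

Var(C) = 1.2² + 0.9² + 2·[1.08·0.20] = 2.25 + 0.432 = 2.682.
Under uncorrelated errors the observed covariances equal the true-score covariances, so only the own-variance terms attenuate.
True-score variance = [1.2²·0.76 + 0.9²·0.85] + 0.432 = 1.7829 + 0.432 = 2.2149.
Reliability = 2.2149 / 2.682 = 0.826.

0.826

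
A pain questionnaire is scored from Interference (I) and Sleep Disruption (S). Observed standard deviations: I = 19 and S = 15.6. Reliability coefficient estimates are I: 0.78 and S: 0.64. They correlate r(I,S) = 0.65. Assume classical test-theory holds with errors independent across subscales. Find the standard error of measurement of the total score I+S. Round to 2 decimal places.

Var(total) = 604.36 + 385.32 = 989.68.
True-score variance = 437.33 + 385.32 = 822.65, so reliability = 0.8312.
Error variance = 989.68 − 822.65 = 167.03; SEM = √167.03 = 12.92.

12.92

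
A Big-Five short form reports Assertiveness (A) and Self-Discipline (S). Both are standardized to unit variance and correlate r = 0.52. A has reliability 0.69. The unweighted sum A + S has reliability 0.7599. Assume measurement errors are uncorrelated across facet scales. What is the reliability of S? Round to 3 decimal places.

Var(A+S) = 2 + 2·0.52 = 3.040.
True-score variance = ρ_A + ρ_S + 2·0.52, so 0.7599 = (0.69 + ρ_S + 1.04) / 3.040.
ρ_S = 0.7599·3.040 − 0.69 − 1.04 = 0.580.

0.580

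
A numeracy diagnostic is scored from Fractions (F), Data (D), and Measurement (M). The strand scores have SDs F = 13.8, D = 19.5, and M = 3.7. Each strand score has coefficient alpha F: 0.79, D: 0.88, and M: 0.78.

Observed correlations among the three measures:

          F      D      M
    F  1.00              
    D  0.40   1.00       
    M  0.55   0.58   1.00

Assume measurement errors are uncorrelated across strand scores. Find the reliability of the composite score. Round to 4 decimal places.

0.9057

Var(F+D+M) = 13.8² + 19.5² + 3.7² + 2·[13.8·19.5·0.40 + 13.8·3.7·0.55 + 19.5·3.7·0.58] = 584.38 + 355.14 = 939.52.
Because errors are independent across components, Cov(Tᵢ,Tⱼ) = Cov(Xᵢ,Xⱼ); the off-diagonal part of the true-score variance is the same as above.
True-score variance = [13.8²·0.79 + 19.5²·0.88 + 3.7²·0.78] + 355.14 = 495.746 + 355.14 = 850.886.
Reliability = 850.886 / 939.52 = 0.9057.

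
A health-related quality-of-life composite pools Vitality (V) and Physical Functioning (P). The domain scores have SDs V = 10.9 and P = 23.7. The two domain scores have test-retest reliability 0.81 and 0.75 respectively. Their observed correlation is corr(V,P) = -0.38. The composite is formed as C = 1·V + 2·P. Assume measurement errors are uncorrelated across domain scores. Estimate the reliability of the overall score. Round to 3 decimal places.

Var(C) = 10.9² + 2²·23.7² + 2·[2·10.9·23.7·(-0.38)] = 2365.57 − 392.662 = 1972.91.
With uncorrelated errors the cross-covariances are all true-score covariance, so they carry over unchanged; only the diagonal terms shrink to ρᵢσᵢ².
True-score variance = [10.9²·0.81 + 2²·23.7²·0.75] − 392.662 = 1781.31 − 392.662 = 1388.64.
Reliability = 1388.64 / 1972.91 = 0.704.

0.704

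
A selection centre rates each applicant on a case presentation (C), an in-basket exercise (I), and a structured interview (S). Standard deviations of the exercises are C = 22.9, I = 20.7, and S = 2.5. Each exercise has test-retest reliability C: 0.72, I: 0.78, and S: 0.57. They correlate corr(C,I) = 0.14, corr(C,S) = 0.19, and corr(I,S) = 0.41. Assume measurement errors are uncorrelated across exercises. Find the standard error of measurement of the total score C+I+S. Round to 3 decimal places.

Var(total) = 959.15 + 196.918 = 1156.07.
True-score variance = 715.36 + 196.918 = 912.278, so reliability = 0.7891.
Error variance = 1156.07 − 912.278 = 243.79; SEM = √243.79 = 15.614.

15.614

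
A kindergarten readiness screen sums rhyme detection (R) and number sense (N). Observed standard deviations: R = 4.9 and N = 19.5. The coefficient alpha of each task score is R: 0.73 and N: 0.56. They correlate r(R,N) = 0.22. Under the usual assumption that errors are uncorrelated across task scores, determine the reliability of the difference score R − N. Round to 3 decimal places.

Var(R−N) = 4.9² + 19.5² − 2·4.9·19.5·0.22 = 404.26 − 42.042 = 362.218.
Because errors are independent across components, Cov(Tᵢ,Tⱼ) = Cov(Xᵢ,Xⱼ); the off-diagonal part of the true-score variance is the same as above.
True-score variance = [4.9²·0.73 + 19.5²·0.56] − 42.042 = 230.467 − 42.042 = 188.425.
Reliability = 188.425 / 362.218 = 0.520.

0.520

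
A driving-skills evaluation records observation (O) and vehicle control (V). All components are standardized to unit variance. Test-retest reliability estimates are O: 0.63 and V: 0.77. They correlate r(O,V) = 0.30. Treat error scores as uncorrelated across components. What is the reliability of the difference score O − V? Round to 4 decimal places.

0.5714

Var(O−V) = 1 + 1 − 2·0.30 = 2 − 0.6 = 1.4.
Because errors are independent across components, Cov(Tᵢ,Tⱼ) = Cov(Xᵢ,Xⱼ); the off-diagonal part of the true-score variance is the same as above.
True-score variance = [0.63 + 0.77] − 0.6 = 1.4 − 0.6 = 0.8.
Reliability = 0.8 / 1.4 = 0.5714.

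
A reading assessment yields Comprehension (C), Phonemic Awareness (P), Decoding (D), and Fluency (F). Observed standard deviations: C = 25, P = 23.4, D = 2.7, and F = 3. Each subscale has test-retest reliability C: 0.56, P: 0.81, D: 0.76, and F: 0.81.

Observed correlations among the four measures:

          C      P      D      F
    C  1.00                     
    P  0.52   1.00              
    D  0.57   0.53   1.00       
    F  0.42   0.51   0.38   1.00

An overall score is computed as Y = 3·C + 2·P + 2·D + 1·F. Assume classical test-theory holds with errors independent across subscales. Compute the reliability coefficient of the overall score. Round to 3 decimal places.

Var(Y) = 3²·25² + 2²·23.4² + 2²·2.7² + 3² + 2·[6·25·23.4·0.52 + 6·25·2.7·0.57 + 3·25·3·0.42 + 4·23.4·2.7·0.53 + 2·23.4·3·0.51 + 2·2.7·3·0.38] = 7853.4 + 4724.5 = 12577.9.
Because errors are independent across components, Cov(Tᵢ,Tⱼ) = Cov(Xᵢ,Xⱼ); the off-diagonal part of the true-score variance is the same as above.
True-score variance = [3²·25²·0.56 + 2²·23.4²·0.81 + 2²·2.7²·0.76 + 3²·0.81] + 4724.5 = 4953.55 + 4724.5 = 9678.05.
Reliability = 9678.05 / 12577.9 = 0.769.

0.769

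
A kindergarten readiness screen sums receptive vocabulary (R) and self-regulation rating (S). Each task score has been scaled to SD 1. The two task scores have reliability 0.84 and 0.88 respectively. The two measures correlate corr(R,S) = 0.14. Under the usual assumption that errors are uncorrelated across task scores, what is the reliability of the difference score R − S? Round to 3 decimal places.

Var(R−S) = 1 + 1 − 2·0.14 = 2 − 0.28 = 1.72.
With uncorrelated errors the cross-covariances are all true-score covariance, so they carry over unchanged; only the diagonal terms shrink to ρᵢσᵢ².
True-score variance = [0.84 + 0.88] − 0.28 = 1.72 − 0.28 = 1.44.
Reliability = 1.44 / 1.72 = 0.837.

0.837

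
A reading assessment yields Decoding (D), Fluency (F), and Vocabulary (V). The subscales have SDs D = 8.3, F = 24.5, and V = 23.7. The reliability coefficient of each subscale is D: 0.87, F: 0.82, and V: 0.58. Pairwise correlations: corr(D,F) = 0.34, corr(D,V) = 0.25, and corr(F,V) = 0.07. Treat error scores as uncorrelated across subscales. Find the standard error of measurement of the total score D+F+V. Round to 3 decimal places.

18.786

Var(total) = 1230.83 + 317.924 = 1548.75.
True-score variance = 877.919 + 317.924 = 1195.84, so reliability = 0.7721.
Error variance = 1548.75 − 1195.84 = 352.91; SEM = √352.91 = 18.786.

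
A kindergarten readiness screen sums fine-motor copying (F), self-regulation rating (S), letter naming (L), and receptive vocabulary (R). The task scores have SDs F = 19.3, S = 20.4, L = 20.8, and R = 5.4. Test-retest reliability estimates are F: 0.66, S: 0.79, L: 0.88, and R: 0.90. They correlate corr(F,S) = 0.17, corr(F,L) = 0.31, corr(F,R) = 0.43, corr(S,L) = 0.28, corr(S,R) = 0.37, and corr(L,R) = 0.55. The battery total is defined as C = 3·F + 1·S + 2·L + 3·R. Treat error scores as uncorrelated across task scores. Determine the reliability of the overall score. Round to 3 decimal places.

0.853

Var(C) = 3²·19.3² + 20.4² + 2²·20.8² + 3²·5.4² + 2·[3·19.3·20.4·0.17 + 6·19.3·20.8·0.31 + 9·19.3·5.4·0.43 + 2·20.4·20.8·0.28 + 3·20.4·5.4·0.37 + 6·20.8·5.4·0.55] = 5761.57 + 4162.72 = 9924.29.
With uncorrelated errors the cross-covariances are all true-score covariance, so they carry over unchanged; only the diagonal terms shrink to ρᵢσᵢ².
True-score variance = [3²·19.3²·0.66 + 20.4²·0.79 + 2²·20.8²·0.88 + 3²·5.4²·0.90] + 4162.72 = 4300.45 + 4162.72 = 8463.17.
Reliability = 8463.17 / 9924.29 = 0.853.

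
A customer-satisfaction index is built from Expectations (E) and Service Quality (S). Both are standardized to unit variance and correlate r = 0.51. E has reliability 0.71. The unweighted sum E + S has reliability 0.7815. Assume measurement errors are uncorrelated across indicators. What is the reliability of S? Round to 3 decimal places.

Var(E+S) = 2 + 2·0.51 = 3.020.
True-score variance = ρ_E + ρ_S + 2·0.51, so 0.7815 = (0.71 + ρ_S + 1.02) / 3.020.
ρ_S = 0.7815·3.020 − 0.71 − 1.02 = 0.630.

0.630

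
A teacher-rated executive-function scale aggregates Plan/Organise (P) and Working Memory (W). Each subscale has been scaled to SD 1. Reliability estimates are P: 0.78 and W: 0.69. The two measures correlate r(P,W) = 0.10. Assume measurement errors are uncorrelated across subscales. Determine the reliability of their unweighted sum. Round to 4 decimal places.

0.7591

Var(P+W) = 2 + 2·[0.10] = 2 + 0.2 = 2.2.
Because errors are independent across components, Cov(Tᵢ,Tⱼ) = Cov(Xᵢ,Xⱼ); the off-diagonal part of the true-score variance is the same as above.
True-score variance = [0.78 + 0.69] + 0.2 = 1.47 + 0.2 = 1.67.
Reliability = 1.67 / 2.2 = 0.7591.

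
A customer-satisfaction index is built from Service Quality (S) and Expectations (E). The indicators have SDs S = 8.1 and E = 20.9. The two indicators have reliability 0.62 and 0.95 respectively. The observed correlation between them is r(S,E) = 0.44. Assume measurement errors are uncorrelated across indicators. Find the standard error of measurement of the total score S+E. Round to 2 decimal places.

6.84

Var(total) = 502.42 + 148.975 = 651.395.
True-score variance = 455.648 + 148.975 = 604.623, so reliability = 0.9282.
Error variance = 651.395 − 604.623 = 46.7723; SEM = √46.7723 = 6.84.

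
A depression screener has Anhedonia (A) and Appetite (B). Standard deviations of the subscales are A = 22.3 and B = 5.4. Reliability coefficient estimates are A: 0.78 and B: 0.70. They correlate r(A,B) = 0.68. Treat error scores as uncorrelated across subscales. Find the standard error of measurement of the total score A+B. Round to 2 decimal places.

Var(total) = 526.45 + 163.771 = 690.221.
True-score variance = 408.298 + 163.771 = 572.069, so reliability = 0.8288.
Error variance = 690.221 − 572.069 = 118.152; SEM = √118.152 = 10.87.

10.87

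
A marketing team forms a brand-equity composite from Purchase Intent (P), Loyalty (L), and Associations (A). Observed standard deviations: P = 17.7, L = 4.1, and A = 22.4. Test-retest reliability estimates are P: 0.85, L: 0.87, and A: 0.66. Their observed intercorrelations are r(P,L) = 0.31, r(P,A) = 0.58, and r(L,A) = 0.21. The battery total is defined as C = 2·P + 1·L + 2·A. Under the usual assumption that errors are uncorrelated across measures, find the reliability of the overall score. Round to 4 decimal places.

0.8349

Var(C) = 2²·17.7² + 4.1² + 2²·22.4² + 2·[2·17.7·4.1·0.31 + 4·17.7·22.4·0.58 + 2·4.1·22.4·0.21] = 3277.01 + 2006.8 = 5283.81.
Because errors are independent across components, Cov(Tᵢ,Tⱼ) = Cov(Xᵢ,Xⱼ); the off-diagonal part of the true-score variance is the same as above.
True-score variance = [2²·17.7²·0.85 + 4.1²·0.87 + 2²·22.4²·0.66] + 2006.8 = 2404.46 + 2006.8 = 4411.26.
Reliability = 4411.26 / 5283.81 = 0.8349.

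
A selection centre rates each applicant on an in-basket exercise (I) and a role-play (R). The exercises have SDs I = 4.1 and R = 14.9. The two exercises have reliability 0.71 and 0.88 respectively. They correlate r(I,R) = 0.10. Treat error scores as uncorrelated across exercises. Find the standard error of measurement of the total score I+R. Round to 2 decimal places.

5.61

Var(total) = 238.82 + 12.218 = 251.038.
True-score variance = 207.304 + 12.218 = 219.522, so reliability = 0.8745.
Error variance = 251.038 − 219.522 = 31.5161; SEM = √31.5161 = 5.61.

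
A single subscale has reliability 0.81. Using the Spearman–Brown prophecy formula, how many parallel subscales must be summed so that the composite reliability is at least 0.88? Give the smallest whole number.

k ≥ ρ*(1−ρ₁)/(ρ₁(1−ρ*)) = 0.88·0.19 / (0.81·0.12) = 1.720.
Smallest integer k = 2.

2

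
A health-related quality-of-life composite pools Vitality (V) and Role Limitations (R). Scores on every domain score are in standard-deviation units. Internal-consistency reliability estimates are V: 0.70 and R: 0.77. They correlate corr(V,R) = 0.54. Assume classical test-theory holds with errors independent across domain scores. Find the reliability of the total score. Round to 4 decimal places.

Var(V+R) = 2 + 2·[0.54] = 2 + 1.08 = 3.08.
Because errors are independent across components, Cov(Tᵢ,Tⱼ) = Cov(Xᵢ,Xⱼ); the off-diagonal part of the true-score variance is the same as above.
True-score variance = [0.70 + 0.77] + 1.08 = 1.47 + 1.08 = 2.55.
Reliability = 2.55 / 3.08 = 0.8279.

0.8279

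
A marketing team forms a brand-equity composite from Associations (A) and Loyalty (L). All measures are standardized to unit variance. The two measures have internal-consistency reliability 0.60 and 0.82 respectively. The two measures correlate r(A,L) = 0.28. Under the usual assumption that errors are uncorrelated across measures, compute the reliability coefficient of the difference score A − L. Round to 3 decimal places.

Var(A−L) = 1 + 1 − 2·0.28 = 2 − 0.56 = 1.44.
With uncorrelated errors the cross-covariances are all true-score covariance, so they carry over unchanged; only the diagonal terms shrink to ρᵢσᵢ².
True-score variance = [0.60 + 0.82] − 0.56 = 1.42 − 0.56 = 0.86.
Reliability = 0.86 / 1.44 = 0.597.

0.597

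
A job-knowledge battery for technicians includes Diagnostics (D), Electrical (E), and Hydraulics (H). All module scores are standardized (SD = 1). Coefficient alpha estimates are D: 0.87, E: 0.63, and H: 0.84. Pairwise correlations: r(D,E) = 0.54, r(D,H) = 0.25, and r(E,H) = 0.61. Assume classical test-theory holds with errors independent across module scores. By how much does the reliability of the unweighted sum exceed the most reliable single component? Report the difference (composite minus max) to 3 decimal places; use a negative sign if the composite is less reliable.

0.016

Var(sum) = 3 + 2.8 = 5.8; true-score variance = 2.34 + 2.8 = 5.14; composite reliability = 0.8862.
Max component reliability = 0.8700.
Difference = 0.8862 − 0.8700 = 0.016.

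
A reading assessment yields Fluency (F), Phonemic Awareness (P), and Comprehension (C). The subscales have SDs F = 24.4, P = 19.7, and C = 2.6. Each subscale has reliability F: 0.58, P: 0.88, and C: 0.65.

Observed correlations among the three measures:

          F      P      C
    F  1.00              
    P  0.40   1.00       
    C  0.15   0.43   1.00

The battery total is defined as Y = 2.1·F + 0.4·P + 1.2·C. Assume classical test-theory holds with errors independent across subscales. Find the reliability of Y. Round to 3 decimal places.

0.640

Var(Y) = 2.1²·24.4² + 0.4²·19.7² + 1.2²·2.6² + 2·[0.84·24.4·19.7·0.40 + 2.52·24.4·2.6·0.15 + 0.48·19.7·2.6·0.43] = 2697.37 + 392.121 = 3089.49.
Under uncorrelated errors the observed covariances equal the true-score covariances, so only the own-variance terms attenuate.
True-score variance = [2.1²·24.4²·0.58 + 0.4²·19.7²·0.88 + 1.2²·2.6²·0.65] + 392.121 = 1583.78 + 392.121 = 1975.9.
Reliability = 1975.9 / 3089.49 = 0.640.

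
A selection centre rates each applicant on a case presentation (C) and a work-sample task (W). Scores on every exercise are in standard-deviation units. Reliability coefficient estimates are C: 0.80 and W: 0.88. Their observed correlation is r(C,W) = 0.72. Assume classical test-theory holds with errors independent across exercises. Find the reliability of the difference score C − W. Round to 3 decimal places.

0.429

Var(C−W) = 1 + 1 − 2·0.72 = 2 − 1.44 = 0.56.
With uncorrelated errors the cross-covariances are all true-score covariance, so they carry over unchanged; only the diagonal terms shrink to ρᵢσᵢ².
True-score variance = [0.80 + 0.88] − 1.44 = 1.68 − 1.44 = 0.24.
Reliability = 0.24 / 0.56 = 0.429.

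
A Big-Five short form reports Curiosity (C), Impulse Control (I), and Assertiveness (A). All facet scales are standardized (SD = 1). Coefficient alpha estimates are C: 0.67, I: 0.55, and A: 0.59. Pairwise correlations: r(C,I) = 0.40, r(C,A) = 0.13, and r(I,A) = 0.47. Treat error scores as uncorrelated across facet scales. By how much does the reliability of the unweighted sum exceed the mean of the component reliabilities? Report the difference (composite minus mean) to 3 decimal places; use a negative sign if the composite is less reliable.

Var(sum) = 3 + 2 = 5; true-score variance = 1.81 + 2 = 3.81; composite reliability = 0.7620.
Mean component reliability = 0.6033.
Difference = 0.7620 − 0.6033 = 0.159.

0.159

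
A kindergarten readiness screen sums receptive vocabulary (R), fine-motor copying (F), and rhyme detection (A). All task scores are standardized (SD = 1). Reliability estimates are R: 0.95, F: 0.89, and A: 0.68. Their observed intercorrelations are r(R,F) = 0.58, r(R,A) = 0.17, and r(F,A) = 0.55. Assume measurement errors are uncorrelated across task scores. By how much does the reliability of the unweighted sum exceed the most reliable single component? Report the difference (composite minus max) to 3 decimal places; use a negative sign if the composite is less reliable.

Var(sum) = 3 + 2.6 = 5.6; true-score variance = 2.52 + 2.6 = 5.12; composite reliability = 0.9143.
Max component reliability = 0.9500.
Difference = 0.9143 − 0.9500 = -0.036.

-0.036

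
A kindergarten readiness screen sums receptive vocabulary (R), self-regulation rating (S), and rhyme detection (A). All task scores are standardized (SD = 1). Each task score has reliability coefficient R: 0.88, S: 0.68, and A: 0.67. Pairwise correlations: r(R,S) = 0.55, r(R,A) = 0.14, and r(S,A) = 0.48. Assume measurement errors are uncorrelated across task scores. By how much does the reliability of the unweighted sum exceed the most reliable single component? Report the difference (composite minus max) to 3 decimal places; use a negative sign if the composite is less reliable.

Var(sum) = 3 + 2.34 = 5.34; true-score variance = 2.23 + 2.34 = 4.57; composite reliability = 0.8558.
Max component reliability = 0.8800.
Difference = 0.8558 − 0.8800 = -0.024.

-0.024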